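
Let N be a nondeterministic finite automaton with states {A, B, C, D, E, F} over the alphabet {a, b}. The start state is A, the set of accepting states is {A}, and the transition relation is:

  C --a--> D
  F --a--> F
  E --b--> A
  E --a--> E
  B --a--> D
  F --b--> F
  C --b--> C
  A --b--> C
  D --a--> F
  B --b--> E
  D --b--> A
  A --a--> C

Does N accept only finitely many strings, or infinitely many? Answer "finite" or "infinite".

infinite

State C is reachable from the start and can reach an accepting state, and it lies on the cycle C → C.
Traversing that cycle any number of times yields accepted strings of unbounded length, so the language is infinite.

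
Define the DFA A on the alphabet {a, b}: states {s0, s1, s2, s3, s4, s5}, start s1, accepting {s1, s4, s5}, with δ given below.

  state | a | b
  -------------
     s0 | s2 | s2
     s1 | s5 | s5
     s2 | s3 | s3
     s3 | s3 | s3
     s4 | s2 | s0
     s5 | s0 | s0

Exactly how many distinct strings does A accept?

The useful subgraph on states {s1, s5} is acyclic, so L(A) is finite; the longest accepting path visits 2 useful states, giving maximum string length 1.
Counting accepting paths from s1 by length: 1 of length 0, 2 of length 1. Total 3.

3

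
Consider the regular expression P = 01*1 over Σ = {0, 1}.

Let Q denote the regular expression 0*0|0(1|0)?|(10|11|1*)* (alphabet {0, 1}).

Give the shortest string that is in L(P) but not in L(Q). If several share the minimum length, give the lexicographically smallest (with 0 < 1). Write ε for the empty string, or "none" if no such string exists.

The string 011 is accepted by P but not by Q.
No shorter string lies in the difference, and 011 is the lexicographically first length-3 string in L(P) \ L(Q).

011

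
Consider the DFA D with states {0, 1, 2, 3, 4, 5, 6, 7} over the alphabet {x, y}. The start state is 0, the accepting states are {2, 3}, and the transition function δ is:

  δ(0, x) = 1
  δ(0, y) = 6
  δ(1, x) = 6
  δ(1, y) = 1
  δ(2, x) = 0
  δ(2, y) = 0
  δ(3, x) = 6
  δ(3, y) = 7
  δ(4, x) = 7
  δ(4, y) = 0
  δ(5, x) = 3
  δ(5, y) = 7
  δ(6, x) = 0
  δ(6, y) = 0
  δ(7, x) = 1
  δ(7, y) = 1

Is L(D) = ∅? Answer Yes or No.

The states reachable from the start state are {0, 1, 6}.
None of the accepting states {2, 3} is reachable, so no string is accepted and L(D) = ∅.

Yes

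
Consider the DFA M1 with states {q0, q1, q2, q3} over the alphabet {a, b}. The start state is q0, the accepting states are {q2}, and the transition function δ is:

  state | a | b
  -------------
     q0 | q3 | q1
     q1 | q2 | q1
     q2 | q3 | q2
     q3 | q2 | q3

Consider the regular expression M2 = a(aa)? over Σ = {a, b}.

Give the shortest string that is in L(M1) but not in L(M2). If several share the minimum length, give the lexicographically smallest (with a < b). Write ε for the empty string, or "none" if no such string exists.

aa

The string aa is accepted by M1 but not by M2.
No shorter string lies in the difference, and aa is the lexicographically first length-2 string in L(M1) \ L(M2).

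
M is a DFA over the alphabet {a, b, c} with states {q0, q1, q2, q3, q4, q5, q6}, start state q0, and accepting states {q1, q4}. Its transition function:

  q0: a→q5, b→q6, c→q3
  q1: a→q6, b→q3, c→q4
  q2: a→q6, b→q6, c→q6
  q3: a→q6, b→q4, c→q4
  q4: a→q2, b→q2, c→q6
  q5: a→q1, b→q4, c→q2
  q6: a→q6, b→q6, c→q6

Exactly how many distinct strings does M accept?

7

The useful subgraph on states {q0, q1, q3, q4, q5} is acyclic, so L(M) is finite; the longest accepting path visits 5 useful states, giving maximum string length 4.
Counting accepting paths from q0 by length: 4 of length 2, 1 of length 3, 2 of length 4. Total 7.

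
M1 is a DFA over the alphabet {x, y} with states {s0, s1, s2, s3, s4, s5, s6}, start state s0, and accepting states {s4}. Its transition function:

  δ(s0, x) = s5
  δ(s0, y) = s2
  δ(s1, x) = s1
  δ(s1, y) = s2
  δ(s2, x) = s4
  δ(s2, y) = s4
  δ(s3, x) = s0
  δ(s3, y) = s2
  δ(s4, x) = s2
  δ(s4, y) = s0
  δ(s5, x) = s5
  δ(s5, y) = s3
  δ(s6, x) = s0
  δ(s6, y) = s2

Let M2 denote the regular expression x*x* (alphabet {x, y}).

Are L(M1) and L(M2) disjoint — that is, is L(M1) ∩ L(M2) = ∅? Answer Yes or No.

Yes

Converting the expression M2 to a DFA (subset construction, then merging equivalent states) gives the minimal DFA with states {r0, r1}, start state r0, accepting states {r0} and transitions r0: x→r0, y→r1; r1: x→r1, y→r1.
Exploring the product automaton M1 × M2 from the start pair (s0, r0), following both machines on each input symbol, reaches 7 state pairs: (s0, r0), (s5, r0), (s2, r1), (s3, r1), (s4, r1), (s0, r1), (s5, r1).
M1 accepts in {s4} and M2 accepts in {r0}; no reachable pair has both components accepting, so no string drives both machines to acceptance simultaneously and L(M1) ∩ L(M2) = ∅.
So no string is accepted by both, and the intersection is empty.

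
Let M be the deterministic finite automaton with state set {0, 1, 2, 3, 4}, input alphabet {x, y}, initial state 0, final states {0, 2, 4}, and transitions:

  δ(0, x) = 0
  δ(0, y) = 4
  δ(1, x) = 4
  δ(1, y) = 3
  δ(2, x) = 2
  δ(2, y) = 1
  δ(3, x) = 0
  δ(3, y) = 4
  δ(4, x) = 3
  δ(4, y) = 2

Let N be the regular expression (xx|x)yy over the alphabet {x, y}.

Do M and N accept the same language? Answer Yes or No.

The empty string ε is accepted by M but rejected by N.
So L(M) ≠ L(N).

No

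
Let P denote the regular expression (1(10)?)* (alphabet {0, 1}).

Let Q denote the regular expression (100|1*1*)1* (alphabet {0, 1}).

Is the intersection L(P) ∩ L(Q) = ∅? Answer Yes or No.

The empty string ε is accepted by both P and Q.
Hence L(P) ∩ L(Q) ≠ ∅.

No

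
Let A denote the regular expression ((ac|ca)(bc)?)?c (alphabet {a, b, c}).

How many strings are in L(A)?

The expression has no Kleene star, so L(A) is finite. Expanding the alternatives gives {c, acc, cac, acbcc, cabcc}.
That is 1 of length 1, 2 of length 3, 2 of length 5: 5 strings in all.

5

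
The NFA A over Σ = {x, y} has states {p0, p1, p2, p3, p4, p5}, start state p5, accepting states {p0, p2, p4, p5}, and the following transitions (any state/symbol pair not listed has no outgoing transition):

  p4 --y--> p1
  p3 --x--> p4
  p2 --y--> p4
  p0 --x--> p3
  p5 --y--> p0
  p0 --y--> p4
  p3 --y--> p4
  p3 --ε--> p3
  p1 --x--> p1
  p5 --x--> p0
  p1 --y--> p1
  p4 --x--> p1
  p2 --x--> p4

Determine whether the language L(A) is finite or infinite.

finite

The useful states (reachable from p5 and able to reach an accepting state) are {p0, p3, p4, p5}.
Restricted to these states the transition graph has no cycle, so every accepting path has bounded length and L is finite.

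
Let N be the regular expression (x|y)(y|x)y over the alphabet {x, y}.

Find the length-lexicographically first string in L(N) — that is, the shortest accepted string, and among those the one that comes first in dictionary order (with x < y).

By inspection of the expression, no string of length less than 3 matches, and xxy is the lexicographically first match of length 3.

xxy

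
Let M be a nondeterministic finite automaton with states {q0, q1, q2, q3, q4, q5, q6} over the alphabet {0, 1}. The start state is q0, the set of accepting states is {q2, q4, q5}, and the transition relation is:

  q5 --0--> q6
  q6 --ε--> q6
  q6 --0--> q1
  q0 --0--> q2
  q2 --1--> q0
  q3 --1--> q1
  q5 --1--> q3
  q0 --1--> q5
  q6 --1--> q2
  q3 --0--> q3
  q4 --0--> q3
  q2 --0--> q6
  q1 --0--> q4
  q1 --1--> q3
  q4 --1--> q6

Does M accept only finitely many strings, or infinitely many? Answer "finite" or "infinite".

State q0 is reachable from the start and can reach an accepting state, and it lies on the cycle q0 → q2 → q0.
Traversing that cycle any number of times yields accepted strings of unbounded length, so the language is infinite.

infinite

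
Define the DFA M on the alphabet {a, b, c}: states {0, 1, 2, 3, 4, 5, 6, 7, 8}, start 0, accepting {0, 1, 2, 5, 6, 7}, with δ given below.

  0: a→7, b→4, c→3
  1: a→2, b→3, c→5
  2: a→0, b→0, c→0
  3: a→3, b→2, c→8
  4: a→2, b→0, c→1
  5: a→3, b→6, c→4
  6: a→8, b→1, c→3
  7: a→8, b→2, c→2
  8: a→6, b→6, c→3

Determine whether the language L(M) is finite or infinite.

infinite

State 3 is reachable from the start and can reach an accepting state, and it lies on the cycle 3 → 8 → 3.
Traversing that cycle any number of times yields accepted strings of unbounded length, so the language is infinite.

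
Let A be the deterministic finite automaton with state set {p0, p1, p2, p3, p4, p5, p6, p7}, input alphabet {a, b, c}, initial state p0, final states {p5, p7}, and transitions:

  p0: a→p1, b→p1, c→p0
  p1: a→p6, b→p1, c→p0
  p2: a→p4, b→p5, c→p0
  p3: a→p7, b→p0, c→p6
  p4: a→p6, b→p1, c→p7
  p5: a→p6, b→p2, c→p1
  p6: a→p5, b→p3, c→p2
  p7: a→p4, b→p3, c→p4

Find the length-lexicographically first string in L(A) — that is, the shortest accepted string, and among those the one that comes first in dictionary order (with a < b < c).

aaa

A breadth-first search from p0 reaches an accepting state first via the path p0 → p1 → p6 → p5 on input aaa.
No string of length < 3 is accepted (BFS exhausts all shorter strings without reaching an accepting state), and aaa is the lexicographically least accepting string of length 3.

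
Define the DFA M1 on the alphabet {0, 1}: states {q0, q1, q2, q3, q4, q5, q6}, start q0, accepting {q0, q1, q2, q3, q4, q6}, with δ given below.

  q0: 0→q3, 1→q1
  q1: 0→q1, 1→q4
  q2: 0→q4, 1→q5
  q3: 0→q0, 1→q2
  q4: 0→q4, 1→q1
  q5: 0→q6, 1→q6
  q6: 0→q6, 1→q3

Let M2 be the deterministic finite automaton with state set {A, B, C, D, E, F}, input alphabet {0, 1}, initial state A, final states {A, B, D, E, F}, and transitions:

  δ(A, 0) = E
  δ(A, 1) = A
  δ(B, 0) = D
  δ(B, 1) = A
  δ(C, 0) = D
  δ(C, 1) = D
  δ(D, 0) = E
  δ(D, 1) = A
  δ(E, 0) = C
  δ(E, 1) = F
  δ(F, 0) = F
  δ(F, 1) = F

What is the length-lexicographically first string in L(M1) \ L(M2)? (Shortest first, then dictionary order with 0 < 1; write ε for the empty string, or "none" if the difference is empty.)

00

The string 00 is accepted by M1 but not by M2.
No shorter string lies in the difference, and 00 is the lexicographically first length-2 string in L(M1) \ L(M2).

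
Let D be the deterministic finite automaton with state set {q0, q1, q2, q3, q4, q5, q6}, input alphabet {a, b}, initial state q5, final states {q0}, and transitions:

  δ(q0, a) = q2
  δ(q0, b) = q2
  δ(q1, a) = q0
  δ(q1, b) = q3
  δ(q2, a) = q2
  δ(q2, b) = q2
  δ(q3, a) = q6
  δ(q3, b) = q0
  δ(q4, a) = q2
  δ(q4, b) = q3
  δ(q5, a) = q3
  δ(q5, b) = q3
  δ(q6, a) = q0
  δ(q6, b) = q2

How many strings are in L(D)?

The useful subgraph on states {q0, q3, q5, q6} is acyclic, so L(D) is finite; the longest accepting path visits 4 useful states, giving maximum string length 3.
Counting accepting paths from q5 by length: 2 of length 2, 2 of length 3. Total 4.

4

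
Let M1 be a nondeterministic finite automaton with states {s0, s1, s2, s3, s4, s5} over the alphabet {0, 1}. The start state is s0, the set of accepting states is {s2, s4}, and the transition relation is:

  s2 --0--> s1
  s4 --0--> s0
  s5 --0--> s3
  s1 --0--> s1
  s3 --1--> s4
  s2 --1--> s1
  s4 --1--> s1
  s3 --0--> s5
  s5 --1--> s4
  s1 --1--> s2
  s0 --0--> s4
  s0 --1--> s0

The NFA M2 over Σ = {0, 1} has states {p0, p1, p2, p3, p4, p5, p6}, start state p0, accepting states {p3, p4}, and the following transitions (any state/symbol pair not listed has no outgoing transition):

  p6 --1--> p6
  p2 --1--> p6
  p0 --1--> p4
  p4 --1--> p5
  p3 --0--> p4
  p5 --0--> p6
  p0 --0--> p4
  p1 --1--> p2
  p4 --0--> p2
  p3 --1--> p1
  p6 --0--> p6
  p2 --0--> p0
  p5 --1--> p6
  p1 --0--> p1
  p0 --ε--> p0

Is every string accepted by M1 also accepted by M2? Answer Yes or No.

The string 10 is in L(M1) but not in L(M2).
So L(M1) ⊄ L(M2).

No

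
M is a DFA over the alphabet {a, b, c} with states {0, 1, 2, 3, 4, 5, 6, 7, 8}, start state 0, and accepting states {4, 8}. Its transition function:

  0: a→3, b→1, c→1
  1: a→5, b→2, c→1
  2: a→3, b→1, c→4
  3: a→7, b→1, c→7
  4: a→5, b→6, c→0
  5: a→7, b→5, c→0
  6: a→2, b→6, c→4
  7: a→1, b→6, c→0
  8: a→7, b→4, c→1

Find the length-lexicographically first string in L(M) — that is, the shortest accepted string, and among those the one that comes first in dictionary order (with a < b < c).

bbc

A breadth-first search from 0 reaches an accepting state first via the path 0 → 1 → 2 → 4 on input bbc.
No string of length < 3 is accepted (BFS exhausts all shorter strings without reaching an accepting state), and bbc is the lexicographically least accepting string of length 3.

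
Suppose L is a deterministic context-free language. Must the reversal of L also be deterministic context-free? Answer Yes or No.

No

L = {c bⁿaⁿ : n≥0} ∪ {d b²ⁿaⁿ : n≥0} is a DCFL: the first symbol tells a deterministic PDA whether to pop one or two b's per a. Its reversal Lᴿ = {aⁿbⁿ c : n≥0} ∪ {aⁿb²ⁿ d : n≥0} is not. DCFLs are closed under right quotient by regular languages, and Lᴿ/{c, d} = {aⁿbⁿ : n≥0} ∪ {aⁿb²ⁿ : n≥0} — the standard context-free language accepted by no deterministic PDA (intuitively the machine would have to commit to a b-to-a ratio before the distinguishing marker arrives; formally, a DPDA for it would have a single run on aⁿb²ⁿ, accepting after the prefix aⁿbⁿ and accepting again after n more b's; an ordinary PDA that simulates it on a's and b's and, at any moment when it is accepting, may switch to reading only a fresh letter e while feeding each e to the simulation as a b, would accept aⁱbʲeᵏ (k≥1) exactly when both aⁱbʲ and aⁱbʲ⁺ᵏ are in the language, i.e. its language intersected with the regular set a*b*e⁺ would be exactly {aⁿbⁿeⁿ : n≥1} — impossible, since context-free languages are closed under intersection with regular sets and {aⁿbⁿeⁿ} is not context-free). So Lᴿ cannot be a DCFL.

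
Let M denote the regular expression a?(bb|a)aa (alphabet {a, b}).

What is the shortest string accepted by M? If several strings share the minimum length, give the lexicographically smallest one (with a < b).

aaa

By inspection of the expression, no string of length less than 3 matches, and aaa is the lexicographically first match of length 3.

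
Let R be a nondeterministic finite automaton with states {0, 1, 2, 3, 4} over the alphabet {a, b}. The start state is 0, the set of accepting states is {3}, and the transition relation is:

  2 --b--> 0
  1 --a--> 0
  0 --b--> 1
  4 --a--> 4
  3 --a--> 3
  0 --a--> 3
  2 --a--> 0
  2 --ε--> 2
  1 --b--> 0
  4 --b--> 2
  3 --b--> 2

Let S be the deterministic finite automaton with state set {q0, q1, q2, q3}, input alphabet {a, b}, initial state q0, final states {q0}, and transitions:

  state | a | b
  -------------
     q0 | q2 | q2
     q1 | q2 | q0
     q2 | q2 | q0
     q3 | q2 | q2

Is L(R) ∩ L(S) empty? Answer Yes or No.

Exploring the product automaton R × S from the start pair (0, q0), following both machines on each input symbol, reaches 6 state pairs: (0, q0), (3, q2), (1, q2), (2, q0), (0, q2), (1, q0).
R accepts in {3} and S accepts in {q0}; no reachable pair has both components accepting, so no string drives both machines to acceptance simultaneously and L(R) ∩ L(S) = ∅.
So no string is accepted by both, and the intersection is empty.

Yes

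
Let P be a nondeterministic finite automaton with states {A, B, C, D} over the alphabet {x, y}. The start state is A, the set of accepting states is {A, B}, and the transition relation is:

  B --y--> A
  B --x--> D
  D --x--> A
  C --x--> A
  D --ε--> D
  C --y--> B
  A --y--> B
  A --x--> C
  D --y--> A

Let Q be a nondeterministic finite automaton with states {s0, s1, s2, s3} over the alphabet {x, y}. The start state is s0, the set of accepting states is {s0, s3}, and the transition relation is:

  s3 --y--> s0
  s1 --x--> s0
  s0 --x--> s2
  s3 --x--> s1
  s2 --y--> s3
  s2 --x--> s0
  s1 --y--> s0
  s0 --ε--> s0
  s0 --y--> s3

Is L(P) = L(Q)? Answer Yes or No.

Exploring the product automaton P × Q from the start pair (A, s0), following both machines on each input symbol, reaches 4 state pairs: (A, s0), (C, s2), (B, s3), (D, s1).
P accepts in {A, B} and Q accepts in {s0, s3}. In every reachable pair the two components are either both accepting — (A, s0), (B, s3) — or both non-accepting, so no string is accepted by exactly one of the machines: L(P) \ L(Q) and L(Q) \ L(P) are both empty.
Hence every string is accepted by P iff it is accepted by Q, and the two languages coincide.

Yes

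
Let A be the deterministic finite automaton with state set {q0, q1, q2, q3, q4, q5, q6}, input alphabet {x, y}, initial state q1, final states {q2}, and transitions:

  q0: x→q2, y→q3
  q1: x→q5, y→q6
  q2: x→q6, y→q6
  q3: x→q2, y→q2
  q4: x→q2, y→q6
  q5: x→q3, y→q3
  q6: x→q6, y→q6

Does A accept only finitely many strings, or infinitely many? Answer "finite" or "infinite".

finite

The useful states (reachable from q1 and able to reach an accepting state) are {q1, q2, q3, q5}.
Restricted to these states the transition graph has no cycle, so every accepting path has bounded length and L is finite.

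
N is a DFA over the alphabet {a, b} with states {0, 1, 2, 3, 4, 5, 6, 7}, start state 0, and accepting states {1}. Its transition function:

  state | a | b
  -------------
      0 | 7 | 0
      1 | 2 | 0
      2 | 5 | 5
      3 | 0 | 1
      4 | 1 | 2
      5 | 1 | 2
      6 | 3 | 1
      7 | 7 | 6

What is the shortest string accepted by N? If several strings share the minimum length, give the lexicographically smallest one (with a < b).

A breadth-first search from 0 reaches an accepting state first via the path 0 → 7 → 6 → 1 on input abb.
No string of length < 3 is accepted (BFS exhausts all shorter strings without reaching an accepting state), and abb is the lexicographically least accepting string of length 3.

abb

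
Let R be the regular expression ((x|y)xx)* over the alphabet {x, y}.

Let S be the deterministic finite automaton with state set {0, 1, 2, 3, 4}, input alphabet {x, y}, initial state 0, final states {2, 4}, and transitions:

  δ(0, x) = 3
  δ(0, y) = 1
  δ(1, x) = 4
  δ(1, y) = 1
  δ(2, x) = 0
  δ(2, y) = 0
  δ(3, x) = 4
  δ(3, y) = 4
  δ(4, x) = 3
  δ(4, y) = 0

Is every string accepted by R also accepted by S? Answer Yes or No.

The empty string ε is in L(R) but not in L(S).
So L(R) ⊄ L(S).

No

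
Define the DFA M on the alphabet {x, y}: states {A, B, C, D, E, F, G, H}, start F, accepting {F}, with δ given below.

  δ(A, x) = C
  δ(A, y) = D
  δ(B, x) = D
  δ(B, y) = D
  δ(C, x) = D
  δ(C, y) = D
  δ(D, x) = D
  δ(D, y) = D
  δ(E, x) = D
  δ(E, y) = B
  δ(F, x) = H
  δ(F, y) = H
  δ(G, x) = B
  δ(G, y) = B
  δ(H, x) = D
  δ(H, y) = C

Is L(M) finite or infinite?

The useful states (reachable from F and able to reach an accepting state) are {F}.
Restricted to these states the transition graph has no cycle, so every accepting path has bounded length and L is finite.

finite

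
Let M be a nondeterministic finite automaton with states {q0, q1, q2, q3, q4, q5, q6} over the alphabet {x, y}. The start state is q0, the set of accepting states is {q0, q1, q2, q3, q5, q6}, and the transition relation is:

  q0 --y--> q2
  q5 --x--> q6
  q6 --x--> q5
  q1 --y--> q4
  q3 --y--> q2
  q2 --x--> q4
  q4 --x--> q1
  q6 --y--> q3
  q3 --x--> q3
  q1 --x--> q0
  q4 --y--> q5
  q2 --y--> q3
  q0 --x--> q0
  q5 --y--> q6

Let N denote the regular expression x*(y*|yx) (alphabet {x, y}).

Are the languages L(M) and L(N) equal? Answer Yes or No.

The string yxx is accepted by M but rejected by N.
So L(M) ≠ L(N).

No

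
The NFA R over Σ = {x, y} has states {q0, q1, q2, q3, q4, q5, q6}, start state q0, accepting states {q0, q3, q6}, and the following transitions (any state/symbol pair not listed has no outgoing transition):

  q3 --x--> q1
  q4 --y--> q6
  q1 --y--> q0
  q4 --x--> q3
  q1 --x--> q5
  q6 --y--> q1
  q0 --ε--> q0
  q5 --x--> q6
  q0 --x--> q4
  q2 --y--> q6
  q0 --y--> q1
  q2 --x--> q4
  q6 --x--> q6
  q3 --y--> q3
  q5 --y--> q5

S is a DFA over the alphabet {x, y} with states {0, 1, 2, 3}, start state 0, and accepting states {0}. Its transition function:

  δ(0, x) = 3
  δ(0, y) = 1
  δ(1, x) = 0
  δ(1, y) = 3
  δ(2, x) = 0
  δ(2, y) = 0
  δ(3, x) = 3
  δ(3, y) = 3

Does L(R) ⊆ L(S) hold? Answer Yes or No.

The string xx is in L(R) but not in L(S).
So L(R) ⊄ L(S).

No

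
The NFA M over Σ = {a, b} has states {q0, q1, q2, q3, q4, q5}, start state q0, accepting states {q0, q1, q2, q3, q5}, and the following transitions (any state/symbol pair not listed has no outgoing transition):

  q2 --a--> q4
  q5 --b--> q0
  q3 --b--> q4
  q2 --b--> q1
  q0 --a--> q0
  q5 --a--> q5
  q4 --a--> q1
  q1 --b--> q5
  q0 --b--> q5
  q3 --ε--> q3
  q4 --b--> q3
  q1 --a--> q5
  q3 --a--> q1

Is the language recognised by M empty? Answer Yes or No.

The empty string ε is accepted: the run q0 ends in the accepting state q0.
Since at least one string is accepted, L(M) is not empty.

No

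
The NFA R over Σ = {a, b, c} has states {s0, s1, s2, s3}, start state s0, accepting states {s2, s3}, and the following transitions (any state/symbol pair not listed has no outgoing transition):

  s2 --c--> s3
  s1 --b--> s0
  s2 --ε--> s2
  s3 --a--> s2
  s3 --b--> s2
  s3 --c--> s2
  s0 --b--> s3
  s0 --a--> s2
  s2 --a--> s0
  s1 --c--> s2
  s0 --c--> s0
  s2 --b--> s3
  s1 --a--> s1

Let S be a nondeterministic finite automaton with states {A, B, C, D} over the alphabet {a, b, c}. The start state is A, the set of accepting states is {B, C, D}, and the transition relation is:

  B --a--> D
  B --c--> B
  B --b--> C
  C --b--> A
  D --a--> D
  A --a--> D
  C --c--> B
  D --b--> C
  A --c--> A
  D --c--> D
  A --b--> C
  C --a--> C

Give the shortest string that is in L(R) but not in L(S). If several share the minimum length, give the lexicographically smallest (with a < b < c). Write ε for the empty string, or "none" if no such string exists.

bb

The string bb is accepted by R but not by S.
No shorter string lies in the difference, and bb is the lexicographically first length-2 string in L(R) \ L(S).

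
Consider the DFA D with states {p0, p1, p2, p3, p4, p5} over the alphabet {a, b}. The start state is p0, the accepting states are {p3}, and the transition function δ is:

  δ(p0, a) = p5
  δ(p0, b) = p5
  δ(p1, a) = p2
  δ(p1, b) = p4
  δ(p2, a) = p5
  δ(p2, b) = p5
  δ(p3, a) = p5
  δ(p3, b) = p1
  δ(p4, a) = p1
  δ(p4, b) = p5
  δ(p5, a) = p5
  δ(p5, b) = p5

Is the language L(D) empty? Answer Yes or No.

The states reachable from the start state are {p0, p5}.
None of the accepting states {p3} is reachable, so no string is accepted and L(D) = ∅.

Yes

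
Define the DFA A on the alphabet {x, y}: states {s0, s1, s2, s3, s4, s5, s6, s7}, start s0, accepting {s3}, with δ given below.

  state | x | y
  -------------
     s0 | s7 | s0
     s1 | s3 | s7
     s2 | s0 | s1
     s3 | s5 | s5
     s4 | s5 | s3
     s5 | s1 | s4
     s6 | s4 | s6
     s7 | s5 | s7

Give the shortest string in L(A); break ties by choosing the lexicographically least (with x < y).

A breadth-first search from s0 reaches an accepting state first via the path s0 → s7 → s5 → s1 → s3 on input xxxx.
No string of length < 4 is accepted (BFS exhausts all shorter strings without reaching an accepting state), and xxxx is the lexicographically least accepting string of length 4.

xxxx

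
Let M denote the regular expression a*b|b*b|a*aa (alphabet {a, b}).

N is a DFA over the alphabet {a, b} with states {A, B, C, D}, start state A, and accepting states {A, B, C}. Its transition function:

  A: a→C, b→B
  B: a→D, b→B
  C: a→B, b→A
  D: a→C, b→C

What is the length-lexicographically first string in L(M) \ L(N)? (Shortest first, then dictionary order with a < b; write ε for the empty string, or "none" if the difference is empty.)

aaa

The string aaa is accepted by M but not by N.
No shorter string lies in the difference, and aaa is the lexicographically first length-3 string in L(M) \ L(N).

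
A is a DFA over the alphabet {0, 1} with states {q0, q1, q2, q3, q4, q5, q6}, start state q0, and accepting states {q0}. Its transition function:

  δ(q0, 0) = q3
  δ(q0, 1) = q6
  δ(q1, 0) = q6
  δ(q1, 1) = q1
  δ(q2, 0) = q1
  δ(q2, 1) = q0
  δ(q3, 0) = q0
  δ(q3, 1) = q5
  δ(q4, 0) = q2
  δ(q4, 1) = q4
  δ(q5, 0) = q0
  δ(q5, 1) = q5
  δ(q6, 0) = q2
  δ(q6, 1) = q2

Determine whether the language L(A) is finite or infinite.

State q0 is reachable from the start and can reach an accepting state, and it lies on the cycle q0 → q3 → q0.
Traversing that cycle any number of times yields accepted strings of unbounded length, so the language is infinite.

infinite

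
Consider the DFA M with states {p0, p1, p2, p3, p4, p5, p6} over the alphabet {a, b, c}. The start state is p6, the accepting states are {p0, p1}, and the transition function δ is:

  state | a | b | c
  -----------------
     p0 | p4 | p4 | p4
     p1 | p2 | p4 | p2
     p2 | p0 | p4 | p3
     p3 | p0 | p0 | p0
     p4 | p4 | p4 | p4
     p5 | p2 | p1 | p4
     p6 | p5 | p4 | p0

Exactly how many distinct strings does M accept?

The useful subgraph on states {p0, p1, p2, p3, p5, p6} is acyclic, so L(M) is finite; the longest accepting path visits 6 useful states, giving maximum string length 5.
Counting accepting paths from p6 by length: 1 of length 1, 1 of length 2, 1 of length 3, 5 of length 4, 6 of length 5. Total 14.

14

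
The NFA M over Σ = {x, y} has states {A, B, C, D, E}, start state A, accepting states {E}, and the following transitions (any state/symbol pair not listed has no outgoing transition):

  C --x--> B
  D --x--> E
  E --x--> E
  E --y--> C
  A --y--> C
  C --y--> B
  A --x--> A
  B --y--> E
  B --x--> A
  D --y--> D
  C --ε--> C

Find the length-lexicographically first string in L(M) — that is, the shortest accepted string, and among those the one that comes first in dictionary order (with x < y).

A breadth-first search from A reaches an accepting state first via the path A → C → B → E on input yxy.
No string of length < 3 is accepted (BFS exhausts all shorter strings without reaching an accepting state), and yxy is the lexicographically least accepting string of length 3.

yxy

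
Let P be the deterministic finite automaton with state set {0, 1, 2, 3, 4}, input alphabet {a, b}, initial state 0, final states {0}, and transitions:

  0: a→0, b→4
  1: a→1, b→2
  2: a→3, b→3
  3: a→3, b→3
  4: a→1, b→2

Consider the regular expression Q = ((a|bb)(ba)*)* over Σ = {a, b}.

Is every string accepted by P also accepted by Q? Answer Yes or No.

Yes

Converting the expression Q to a DFA (subset construction, then merging equivalent states) gives the minimal DFA with states {q0, q1, q2, q3, q4}, start state q0, accepting states {q0, q1} and transitions q0: a→q1, b→q2; q1: a→q1, b→q3; q2: a→q4, b→q1; q3: a→q1, b→q1; q4: a→q4, b→q4.
Exploring the product automaton P × Q from the start pair (0, q0), following both machines on each input symbol, reaches 12 state pairs: (0, q0), (0, q1), (4, q2), (4, q3), (1, q4), (2, q1), (1, q1), (2, q4), (3, q1), (3, q3), (2, q3), (3, q4).
P accepts in {0} and Q accepts in {q0, q1}. The reachable pairs whose P-component is accepting are (0, q0), (0, q1); in each of them the Q-component is accepting too, so the product for L(P) \ L(Q) (P-component accepting, Q-component rejecting) has no reachable accepting pair and the difference is empty.
Hence every string in L(P) is also in L(Q).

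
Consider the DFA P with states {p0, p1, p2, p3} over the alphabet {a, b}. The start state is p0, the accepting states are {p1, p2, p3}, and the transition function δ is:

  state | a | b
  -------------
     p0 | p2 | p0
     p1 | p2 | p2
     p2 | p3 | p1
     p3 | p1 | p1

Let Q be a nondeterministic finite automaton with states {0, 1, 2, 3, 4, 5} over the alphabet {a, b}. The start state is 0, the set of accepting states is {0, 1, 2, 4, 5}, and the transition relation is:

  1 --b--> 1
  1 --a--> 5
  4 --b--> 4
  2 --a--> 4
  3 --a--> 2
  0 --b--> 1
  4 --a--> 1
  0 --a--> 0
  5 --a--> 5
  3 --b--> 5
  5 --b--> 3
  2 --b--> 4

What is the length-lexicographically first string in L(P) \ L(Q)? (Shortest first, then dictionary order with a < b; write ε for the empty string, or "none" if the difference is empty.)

bab

The string bab is accepted by P but not by Q.
No shorter string lies in the difference, and bab is the lexicographically first length-3 string in L(P) \ L(Q).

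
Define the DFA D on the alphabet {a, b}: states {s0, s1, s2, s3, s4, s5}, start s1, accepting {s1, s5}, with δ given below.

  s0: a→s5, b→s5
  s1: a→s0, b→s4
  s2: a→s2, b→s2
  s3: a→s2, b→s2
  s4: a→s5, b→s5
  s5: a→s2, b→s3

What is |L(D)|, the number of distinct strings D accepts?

5

The useful subgraph on states {s0, s1, s4, s5} is acyclic, so L(D) is finite; the longest accepting path visits 3 useful states, giving maximum string length 2.
Counting accepting paths from s1 by length: 1 of length 0, 4 of length 2. Total 5.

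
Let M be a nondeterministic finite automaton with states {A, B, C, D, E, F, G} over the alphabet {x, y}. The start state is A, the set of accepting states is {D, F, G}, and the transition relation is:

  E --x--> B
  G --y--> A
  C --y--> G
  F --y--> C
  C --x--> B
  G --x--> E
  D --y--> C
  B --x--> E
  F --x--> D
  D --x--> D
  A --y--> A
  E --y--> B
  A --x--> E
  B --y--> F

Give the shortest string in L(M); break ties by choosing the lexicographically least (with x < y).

xxy

A breadth-first search from A reaches an accepting state first via the path A → E → B → F on input xxy.
No string of length < 3 is accepted (BFS exhausts all shorter strings without reaching an accepting state), and xxy is the lexicographically least accepting string of length 3.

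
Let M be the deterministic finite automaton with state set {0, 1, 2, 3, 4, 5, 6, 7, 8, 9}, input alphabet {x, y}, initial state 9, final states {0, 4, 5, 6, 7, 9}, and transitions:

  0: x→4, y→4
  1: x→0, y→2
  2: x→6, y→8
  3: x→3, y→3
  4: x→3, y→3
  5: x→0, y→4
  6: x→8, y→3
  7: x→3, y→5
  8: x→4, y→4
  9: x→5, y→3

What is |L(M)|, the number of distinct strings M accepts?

The useful subgraph on states {0, 4, 5, 9} is acyclic, so L(M) is finite; the longest accepting path visits 4 useful states, giving maximum string length 3.
Counting accepting paths from 9 by length: 1 of length 0, 1 of length 1, 2 of length 2, 2 of length 3. Total 6.

6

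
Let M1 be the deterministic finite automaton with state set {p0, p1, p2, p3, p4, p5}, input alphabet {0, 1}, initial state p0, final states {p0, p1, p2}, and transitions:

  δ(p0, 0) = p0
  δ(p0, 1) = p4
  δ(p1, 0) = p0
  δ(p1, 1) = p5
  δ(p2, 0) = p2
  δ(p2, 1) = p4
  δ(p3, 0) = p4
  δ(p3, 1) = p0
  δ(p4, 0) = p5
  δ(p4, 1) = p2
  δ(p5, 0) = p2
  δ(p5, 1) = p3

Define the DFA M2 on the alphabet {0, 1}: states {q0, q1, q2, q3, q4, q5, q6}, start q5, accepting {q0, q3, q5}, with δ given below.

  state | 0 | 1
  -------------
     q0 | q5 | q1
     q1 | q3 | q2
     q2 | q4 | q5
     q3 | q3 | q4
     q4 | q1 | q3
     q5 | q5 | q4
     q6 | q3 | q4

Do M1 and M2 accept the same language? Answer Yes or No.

Yes

Exploring the product automaton M1 × M2 from the start pair (p0, q5), following both machines on each input symbol, reaches 5 state pairs: (p0, q5), (p4, q4), (p5, q1), (p2, q3), (p3, q2).
M1 accepts in {p0, p1, p2} and M2 accepts in {q0, q3, q5}. In every reachable pair the two components are either both accepting — (p0, q5), (p2, q3) — or both non-accepting, so no string is accepted by exactly one of the machines: L(M1) \ L(M2) and L(M2) \ L(M1) are both empty.
Hence every string is accepted by M1 iff it is accepted by M2, and the two languages coincide.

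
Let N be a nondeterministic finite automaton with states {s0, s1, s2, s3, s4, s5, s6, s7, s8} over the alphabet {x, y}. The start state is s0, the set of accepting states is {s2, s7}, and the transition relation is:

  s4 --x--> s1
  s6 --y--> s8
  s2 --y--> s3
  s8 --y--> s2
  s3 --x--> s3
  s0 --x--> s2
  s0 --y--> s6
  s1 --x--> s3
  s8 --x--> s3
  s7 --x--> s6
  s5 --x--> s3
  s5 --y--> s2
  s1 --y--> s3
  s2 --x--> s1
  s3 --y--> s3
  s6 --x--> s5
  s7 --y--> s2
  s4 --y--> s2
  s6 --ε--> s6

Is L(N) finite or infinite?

finite

The useful states (reachable from s0 and able to reach an accepting state) are {s0, s2, s5, s6, s8}.
Restricted to these states the transition graph has no cycle, so every accepting path has bounded length and L is finite.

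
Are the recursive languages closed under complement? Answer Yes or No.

Run the decider for L and flip its answer; since the decider halts on every input, this decides the complement.
So the recursive languages are closed under complement.

Yes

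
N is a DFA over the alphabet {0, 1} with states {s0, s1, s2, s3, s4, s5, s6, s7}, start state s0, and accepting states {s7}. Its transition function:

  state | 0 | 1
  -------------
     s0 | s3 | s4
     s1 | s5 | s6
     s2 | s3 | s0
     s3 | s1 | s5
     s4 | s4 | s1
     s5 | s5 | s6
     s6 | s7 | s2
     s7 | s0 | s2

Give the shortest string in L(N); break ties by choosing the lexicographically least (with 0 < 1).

A breadth-first search from s0 reaches an accepting state first via the path s0 → s3 → s1 → s6 → s7 on input 0010.
No string of length < 4 is accepted (BFS exhausts all shorter strings without reaching an accepting state), and 0010 is the lexicographically least accepting string of length 4.

0010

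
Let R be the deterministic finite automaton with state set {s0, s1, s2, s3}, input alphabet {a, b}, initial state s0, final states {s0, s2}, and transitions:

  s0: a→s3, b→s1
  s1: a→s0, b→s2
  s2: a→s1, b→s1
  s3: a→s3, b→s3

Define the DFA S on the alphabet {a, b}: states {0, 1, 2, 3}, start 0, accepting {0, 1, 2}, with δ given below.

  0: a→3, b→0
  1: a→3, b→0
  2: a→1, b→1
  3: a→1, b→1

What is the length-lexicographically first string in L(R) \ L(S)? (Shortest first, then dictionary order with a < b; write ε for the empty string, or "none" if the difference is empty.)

ba

The string ba is accepted by R but not by S.
No shorter string lies in the difference, and ba is the lexicographically first length-2 string in L(R) \ L(S).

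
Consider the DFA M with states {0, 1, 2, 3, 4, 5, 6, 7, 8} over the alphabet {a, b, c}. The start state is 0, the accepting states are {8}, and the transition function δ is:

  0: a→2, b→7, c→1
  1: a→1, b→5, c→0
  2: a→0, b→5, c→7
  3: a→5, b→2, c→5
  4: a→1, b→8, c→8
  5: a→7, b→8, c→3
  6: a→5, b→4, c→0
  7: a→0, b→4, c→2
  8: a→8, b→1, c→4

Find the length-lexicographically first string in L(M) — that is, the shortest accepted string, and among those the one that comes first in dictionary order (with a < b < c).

abb

A breadth-first search from 0 reaches an accepting state first via the path 0 → 2 → 5 → 8 on input abb.
No string of length < 3 is accepted (BFS exhausts all shorter strings without reaching an accepting state), and abb is the lexicographically least accepting string of length 3.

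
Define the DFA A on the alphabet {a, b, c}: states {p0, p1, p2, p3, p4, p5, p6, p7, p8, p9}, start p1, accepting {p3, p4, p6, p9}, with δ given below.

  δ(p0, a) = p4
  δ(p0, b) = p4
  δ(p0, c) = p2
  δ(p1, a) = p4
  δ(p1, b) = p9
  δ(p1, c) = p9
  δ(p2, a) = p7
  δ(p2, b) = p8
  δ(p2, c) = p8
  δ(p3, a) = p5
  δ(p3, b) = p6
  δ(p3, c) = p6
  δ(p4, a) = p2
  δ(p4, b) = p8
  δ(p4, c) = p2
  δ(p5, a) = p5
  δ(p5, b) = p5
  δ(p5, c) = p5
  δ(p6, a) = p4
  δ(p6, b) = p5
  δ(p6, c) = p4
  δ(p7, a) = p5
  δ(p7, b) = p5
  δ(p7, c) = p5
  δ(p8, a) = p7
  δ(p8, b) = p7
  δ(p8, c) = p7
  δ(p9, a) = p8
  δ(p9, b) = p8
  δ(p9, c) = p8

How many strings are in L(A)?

The useful subgraph on states {p1, p4, p9} is acyclic, so L(A) is finite; the longest accepting path visits 2 useful states, giving maximum string length 1.
Counting accepting paths from p1 by length: 3 of length 1. Total 3.

3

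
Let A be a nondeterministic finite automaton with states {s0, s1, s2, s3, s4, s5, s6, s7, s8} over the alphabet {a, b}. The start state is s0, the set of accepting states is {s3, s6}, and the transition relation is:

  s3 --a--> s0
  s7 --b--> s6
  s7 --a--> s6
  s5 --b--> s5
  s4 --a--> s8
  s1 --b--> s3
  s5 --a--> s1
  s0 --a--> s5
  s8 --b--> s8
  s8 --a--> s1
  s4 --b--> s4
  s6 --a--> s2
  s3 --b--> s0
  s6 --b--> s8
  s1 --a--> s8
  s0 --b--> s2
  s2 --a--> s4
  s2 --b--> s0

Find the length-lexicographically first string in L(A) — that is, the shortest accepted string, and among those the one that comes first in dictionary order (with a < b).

A breadth-first search from s0 reaches an accepting state first via the path s0 → s5 → s1 → s3 on input aab.
No string of length < 3 is accepted (BFS exhausts all shorter strings without reaching an accepting state), and aab is the lexicographically least accepting string of length 3.

aab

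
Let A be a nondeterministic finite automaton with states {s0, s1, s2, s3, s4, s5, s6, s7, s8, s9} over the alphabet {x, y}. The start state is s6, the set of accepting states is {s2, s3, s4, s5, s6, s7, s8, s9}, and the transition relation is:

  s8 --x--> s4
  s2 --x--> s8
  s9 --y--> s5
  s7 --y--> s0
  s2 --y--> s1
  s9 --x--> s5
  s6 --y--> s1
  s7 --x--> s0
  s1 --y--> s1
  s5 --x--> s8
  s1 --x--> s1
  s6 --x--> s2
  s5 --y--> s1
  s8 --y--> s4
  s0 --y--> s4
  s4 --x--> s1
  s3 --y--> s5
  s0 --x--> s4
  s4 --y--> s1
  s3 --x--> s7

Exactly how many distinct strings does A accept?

The useful subgraph on states {s2, s4, s6, s8} is acyclic, so L(A) is finite; the longest accepting path visits 4 useful states, giving maximum string length 3.
Counting accepting paths from s6 by length: 1 of length 0, 1 of length 1, 1 of length 2, 2 of length 3. Total 5.

5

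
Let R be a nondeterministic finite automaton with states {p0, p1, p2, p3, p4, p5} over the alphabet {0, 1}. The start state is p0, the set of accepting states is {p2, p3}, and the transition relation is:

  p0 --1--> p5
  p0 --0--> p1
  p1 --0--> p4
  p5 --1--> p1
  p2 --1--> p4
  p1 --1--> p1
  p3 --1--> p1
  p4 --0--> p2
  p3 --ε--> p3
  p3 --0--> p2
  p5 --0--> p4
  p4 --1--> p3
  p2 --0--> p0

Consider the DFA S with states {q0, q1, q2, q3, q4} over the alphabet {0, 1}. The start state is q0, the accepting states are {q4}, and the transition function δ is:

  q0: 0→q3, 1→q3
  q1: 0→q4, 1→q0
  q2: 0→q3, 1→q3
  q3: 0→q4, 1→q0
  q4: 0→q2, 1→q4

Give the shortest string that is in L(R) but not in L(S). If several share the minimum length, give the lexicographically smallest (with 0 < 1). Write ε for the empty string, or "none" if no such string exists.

000

The string 000 is accepted by R but not by S.
No shorter string lies in the difference, and 000 is the lexicographically first length-3 string in L(R) \ L(S).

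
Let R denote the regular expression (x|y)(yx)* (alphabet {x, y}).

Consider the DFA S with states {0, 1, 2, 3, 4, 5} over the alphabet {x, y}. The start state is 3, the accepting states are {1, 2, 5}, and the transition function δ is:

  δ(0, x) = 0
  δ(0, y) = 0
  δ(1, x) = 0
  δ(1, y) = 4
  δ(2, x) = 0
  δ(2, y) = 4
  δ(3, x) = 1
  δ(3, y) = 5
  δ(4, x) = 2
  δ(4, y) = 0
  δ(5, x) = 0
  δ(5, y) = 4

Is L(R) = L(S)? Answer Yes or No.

Converting the expression R to a DFA (subset construction, then merging equivalent states) gives the minimal DFA with states {r0, r1, r2, r3}, start state r0, accepting states {r1} and transitions r0: x→r1, y→r1; r1: x→r2, y→r3; r2: x→r2, y→r2; r3: x→r1, y→r2.
Exploring the product automaton R × S from the start pair (r0, 3), following both machines on each input symbol, reaches 6 state pairs: (r0, 3), (r1, 1), (r1, 5), (r2, 0), (r3, 4), (r1, 2).
R accepts in {r1} and S accepts in {1, 2, 5}. In every reachable pair the two components are either both accepting — (r1, 1), (r1, 5), (r1, 2) — or both non-accepting, so no string is accepted by exactly one of the machines: L(R) \ L(S) and L(S) \ L(R) are both empty.
Hence every string is accepted by R iff it is accepted by S, and the two languages coincide.

Yes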